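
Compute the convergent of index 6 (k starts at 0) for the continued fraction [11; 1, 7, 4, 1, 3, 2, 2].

4193/353

Using pₖ = aₖpₖ₋₁ + pₖ₋₂, qₖ = aₖqₖ₋₁ + qₖ₋₂ (with p₋₁=1, p₋₂=0, q₋₁=0, q₋₂=1):
  k=0: a=11, p=11, q=1
  k=1: a=1, p=12, q=1
  k=2: a=7, p=95, q=8
  k=3: a=4, p=392, q=33
  k=4: a=1, p=487, q=41
  k=5: a=3, p=1853, q=156
  k=6: a=2, p=4193, q=353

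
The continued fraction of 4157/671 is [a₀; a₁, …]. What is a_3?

4157 = 6·671 + 131   →  a_0 = 6
671 = 5·131 + 16   →  a_1 = 5
131 = 8·16 + 3   →  a_2 = 8
16 = 5·3 + 1   →  a_3 = 5

5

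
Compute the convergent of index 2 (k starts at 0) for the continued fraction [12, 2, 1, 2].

Using pₖ = aₖpₖ₋₁ + pₖ₋₂, qₖ = aₖqₖ₋₁ + qₖ₋₂ (with p₋₁=1, p₋₂=0, q₋₁=0, q₋₂=1):
  k=0: a=12, p=12, q=1
  k=1: a=2, p=25, q=2
  k=2: a=1, p=37, q=3

37/3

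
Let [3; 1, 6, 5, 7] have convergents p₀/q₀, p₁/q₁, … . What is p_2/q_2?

Using pₖ = aₖpₖ₋₁ + pₖ₋₂, qₖ = aₖqₖ₋₁ + qₖ₋₂ (with p₋₁=1, p₋₂=0, q₋₁=0, q₋₂=1):
  k=0: a=3, p=3, q=1
  k=1: a=1, p=4, q=1
  k=2: a=6, p=27, q=7

27/7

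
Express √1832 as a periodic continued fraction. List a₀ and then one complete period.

[42; 1, 4, 21, 4, 1, 84]

a₀ = ⌊√1832⌋ = 42.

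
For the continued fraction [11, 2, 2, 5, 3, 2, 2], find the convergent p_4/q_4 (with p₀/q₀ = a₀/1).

981/86

Using pₖ = aₖpₖ₋₁ + pₖ₋₂, qₖ = aₖqₖ₋₁ + qₖ₋₂ (with p₋₁=1, p₋₂=0, q₋₁=0, q₋₂=1):
  k=0: a=11, p=11, q=1
  k=1: a=2, p=23, q=2
  k=2: a=2, p=57, q=5
  k=3: a=5, p=308, q=27
  k=4: a=3, p=981, q=86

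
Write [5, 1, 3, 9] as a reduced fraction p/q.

Using pₖ = aₖpₖ₋₁ + pₖ₋₂ and qₖ = aₖqₖ₋₁ + qₖ₋₂:
  k=0: a=5, p=5, q=1
  k=1: a=1, p=6, q=1
  k=2: a=3, p=23, q=4
  k=3: a=9, p=213, q=37

213/37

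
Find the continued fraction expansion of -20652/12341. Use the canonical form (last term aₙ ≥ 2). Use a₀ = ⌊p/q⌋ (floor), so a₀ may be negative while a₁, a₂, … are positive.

[-2; 3, 16, 17, 1, 13]

-20652 = -2*12341 + 4030
12341 = 3*4030 + 251
4030 = 16*251 + 14
251 = 17*14 + 13
14 = 1*13 + 1
13 = 13*1 + 0  (stop)
So -20652/12341 = [-2; 3, 16, 17, 1, 13].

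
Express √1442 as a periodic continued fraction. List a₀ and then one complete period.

a₀ = ⌊√1442⌋ = 37.

[37; 1, 36, 1, 74]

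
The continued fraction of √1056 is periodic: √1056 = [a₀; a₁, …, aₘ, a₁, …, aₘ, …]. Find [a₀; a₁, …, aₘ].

a₀ = ⌊√1056⌋ = 32.
With m₀=0, d₀=1 and mₖ₊₁ = dₖaₖ − mₖ, dₖ₊₁ = (n − mₖ₊₁²)/dₖ, aₖ₊₁ = ⌊(a₀+mₖ₊₁)/dₖ₊₁⌋:
  k=1: m=32, d=32, a=2
  k=2: m=32, d=1, a=64
d=1 and a=2a₀=64 at k=2, so the next step gives (m, d) = (32, 32) again — its k=1 value — and the period has length 2.

[32; 2, 64]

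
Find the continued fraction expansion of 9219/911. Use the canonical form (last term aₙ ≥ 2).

[10; 8, 2, 1, 3, 1, 7]

9219 = 10×911 + 109
911 = 8×109 + 39
109 = 2×39 + 31
39 = 1×31 + 8
31 = 3×8 + 7
8 = 1×7 + 1
7 = 7×1 + 0  (stop)
So 9219/911 = [10; 8, 2, 1, 3, 1, 7].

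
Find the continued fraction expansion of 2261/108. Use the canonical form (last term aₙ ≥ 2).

2261 = 20*108 + 101
108 = 1*101 + 7
101 = 14*7 + 3
7 = 2*3 + 1
3 = 3*1 + 0  (stop)
So 2261/108 = [20; 1, 14, 2, 3].

[20; 1, 14, 2, 3]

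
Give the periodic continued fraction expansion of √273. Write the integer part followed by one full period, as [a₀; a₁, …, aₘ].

a₀ = ⌊√273⌋ = 16.
With m₀=0, d₀=1 and mₖ₊₁ = dₖaₖ − mₖ, dₖ₊₁ = (n − mₖ₊₁²)/dₖ, aₖ₊₁ = ⌊(a₀+mₖ₊₁)/dₖ₊₁⌋:
  k=1: m=16, d=17, a=1
  k=2: m=1, d=16, a=1
  k=3: m=15, d=3, a=10
  k=4: m=15, d=16, a=1
  k=5: m=1, d=17, a=1
  k=6: m=16, d=1, a=32
d=1 and a=2a₀=32 at k=6, so the next step gives (m, d) = (16, 17) again — its k=1 value — and the period has length 6.

[16; 1, 1, 10, 1, 1, 32]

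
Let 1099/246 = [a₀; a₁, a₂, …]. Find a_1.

1099 = 4·246 + 115   →  a_0 = 4
246 = 2·115 + 16   →  a_1 = 2

2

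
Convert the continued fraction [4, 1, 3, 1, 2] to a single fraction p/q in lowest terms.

Fold from the inside: start with 2/1.
  1 + 1/2 = 3/2
  3 + 2/3 = 11/3
  1 + 3/11 = 14/11
  4 + 11/14 = 67/14

67/14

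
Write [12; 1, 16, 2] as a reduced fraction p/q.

Using pₖ = aₖpₖ₋₁ + pₖ₋₂ and qₖ = aₖqₖ₋₁ + qₖ₋₂:
  k=0: a=12, p=12, q=1
  k=1: a=1, p=13, q=1
  k=2: a=16, p=220, q=17
  k=3: a=2, p=453, q=35

453/35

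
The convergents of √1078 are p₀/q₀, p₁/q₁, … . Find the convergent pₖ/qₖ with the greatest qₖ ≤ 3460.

77617/2364

√1078 = [32; 1, 4, 1, 64, …] (period length 4).
Convergents:
  p_0/q_0 = 32/1
  p_1/q_1 = 33/1
  p_2/q_2 = 164/5
  p_3/q_3 = 197/6
  p_4/q_4 = 12772/389
  p_5/q_5 = 12969/395
  p_6/q_6 = 64648/1969
  p_7/q_7 = 77617/2364
  p_8/q_8 = 5032136/153265
q_7 = 2364 ≤ 3460 < 153265 = q_8, so the answer is 77617/2364.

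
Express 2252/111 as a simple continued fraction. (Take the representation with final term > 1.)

2252 = 20×111 + 32
111 = 3×32 + 15
32 = 2×15 + 2
15 = 7×2 + 1
2 = 2×1 + 0  (stop)
So 2252/111 = [20; 3, 2, 7, 2].

[20; 3, 2, 7, 2]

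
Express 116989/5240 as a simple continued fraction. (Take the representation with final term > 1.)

[22; 3, 15, 8, 14]

116989 = 22×5240 + 1709
5240 = 3×1709 + 113
1709 = 15×113 + 14
113 = 8×14 + 1
14 = 14×1 + 0  (stop)
So 116989/5240 = [22; 3, 15, 8, 14].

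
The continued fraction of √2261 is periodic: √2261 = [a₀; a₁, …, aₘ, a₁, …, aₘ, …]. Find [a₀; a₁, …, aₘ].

[47; 1, 1, 4, 1, 1, 94]

a₀ = ⌊√2261⌋ = 47.
With m₀=0, d₀=1 and mₖ₊₁ = dₖaₖ − mₖ, dₖ₊₁ = (n − mₖ₊₁²)/dₖ, aₖ₊₁ = ⌊(a₀+mₖ₊₁)/dₖ₊₁⌋:
  k=1: m=47, d=52, a=1
  k=2: m=5, d=43, a=1
  k=3: m=38, d=19, a=4
  k=4: m=38, d=43, a=1
  k=5: m=5, d=52, a=1
  k=6: m=47, d=1, a=94
d=1 and a=2a₀=94 at k=6, so the next step gives (m, d) = (47, 52) again — its k=1 value — and the period has length 6.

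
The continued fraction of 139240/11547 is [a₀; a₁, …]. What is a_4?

139240 = 12·11547 + 676   →  a_0 = 12
11547 = 17·676 + 55   →  a_1 = 17
676 = 12·55 + 16   →  a_2 = 12
55 = 3·16 + 7   →  a_3 = 3
16 = 2·7 + 2   →  a_4 = 2

2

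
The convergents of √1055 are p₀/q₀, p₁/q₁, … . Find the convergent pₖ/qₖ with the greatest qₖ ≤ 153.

√1055 = [32; 2, 12, 2, 64, …] (period length 4).
Convergents:
  p_0/q_0 = 32/1
  p_1/q_1 = 65/2
  p_2/q_2 = 812/25
  p_3/q_3 = 1689/52
  p_4/q_4 = 108908/3353
q_3 = 52 ≤ 153 < 3353 = q_4, so the answer is 1689/52.

1689/52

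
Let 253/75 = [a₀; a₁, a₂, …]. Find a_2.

1

253 = 3·75 + 28   →  a_0 = 3
75 = 2·28 + 19   →  a_1 = 2
28 = 1·19 + 9   →  a_2 = 1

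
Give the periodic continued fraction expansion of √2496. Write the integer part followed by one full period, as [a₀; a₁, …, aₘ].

[49; 1, 23, 1, 98]

a₀ = ⌊√2496⌋ = 49.
With m₀=0, d₀=1 and mₖ₊₁ = dₖaₖ − mₖ, dₖ₊₁ = (n − mₖ₊₁²)/dₖ, aₖ₊₁ = ⌊(a₀+mₖ₊₁)/dₖ₊₁⌋:
  k=1: m=49, d=95, a=1
  k=2: m=46, d=4, a=23
  k=3: m=46, d=95, a=1
  k=4: m=49, d=1, a=98
d=1 and a=2a₀=98 at k=4, so the next step gives (m, d) = (49, 95) again — its k=1 value — and the period has length 4.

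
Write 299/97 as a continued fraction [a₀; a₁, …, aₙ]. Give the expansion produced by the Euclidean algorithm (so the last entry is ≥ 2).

[3; 12, 8]

299 = 3*97 + 8
97 = 12*8 + 1
8 = 8*1 + 0  (stop)
So 299/97 = [3; 12, 8].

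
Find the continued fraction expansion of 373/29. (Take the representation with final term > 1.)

[12; 1, 6, 4]

373 = 12·29 + 25
29 = 1·25 + 4
25 = 6·4 + 1
4 = 4·1 + 0  (stop)
So 373/29 = [12; 1, 6, 4].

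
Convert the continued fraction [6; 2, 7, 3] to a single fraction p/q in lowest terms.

304/47

Using pₖ = aₖpₖ₋₁ + pₖ₋₂ and qₖ = aₖqₖ₋₁ + qₖ₋₂:
  k=0: a=6, p=6, q=1
  k=1: a=2, p=13, q=2
  k=2: a=7, p=97, q=15
  k=3: a=3, p=304, q=47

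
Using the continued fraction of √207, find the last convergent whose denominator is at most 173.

√207 = [14; 2, 1, 1, 2, 1, 1, 2, 28, …] (period length 8).
Convergents:
  p_0/q_0 = 14/1
  p_1/q_1 = 29/2
  p_2/q_2 = 43/3
  p_3/q_3 = 72/5
  p_4/q_4 = 187/13
  p_5/q_5 = 259/18
  p_6/q_6 = 446/31
  p_7/q_7 = 1151/80
  p_8/q_8 = 32674/2271
q_7 = 80 ≤ 173 < 2271 = q_8, so the answer is 1151/80.

1151/80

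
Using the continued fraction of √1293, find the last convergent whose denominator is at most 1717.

61237/1703

√1293 = [35; 1, 22, 1, 70, …] (period length 4).
Convergents:
  p_0/q_0 = 35/1
  p_1/q_1 = 36/1
  p_2/q_2 = 827/23
  p_3/q_3 = 863/24
  p_4/q_4 = 61237/1703
  p_5/q_5 = 62100/1727
q_4 = 1703 ≤ 1717 < 1727 = q_5, so the answer is 61237/1703.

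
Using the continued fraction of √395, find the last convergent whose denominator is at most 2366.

√395 = [19; 1, 6, 1, 38, …] (period length 4).
Convergents:
  p_0/q_0 = 19/1
  p_1/q_1 = 20/1
  p_2/q_2 = 139/7
  p_3/q_3 = 159/8
  p_4/q_4 = 6181/311
  p_5/q_5 = 6340/319
  p_6/q_6 = 44221/2225
  p_7/q_7 = 50561/2544
q_6 = 2225 ≤ 2366 < 2544 = q_7, so the answer is 44221/2225.

44221/2225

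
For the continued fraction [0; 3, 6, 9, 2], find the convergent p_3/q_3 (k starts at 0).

55/174

Using pₖ = aₖpₖ₋₁ + pₖ₋₂, qₖ = aₖqₖ₋₁ + qₖ₋₂ (with p₋₁=1, p₋₂=0, q₋₁=0, q₋₂=1):
  k=0: a=0, p=0, q=1
  k=1: a=3, p=1, q=3
  k=2: a=6, p=6, q=19
  k=3: a=9, p=55, q=174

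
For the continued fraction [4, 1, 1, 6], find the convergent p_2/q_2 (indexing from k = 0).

9/2

Using pₖ = aₖpₖ₋₁ + pₖ₋₂, qₖ = aₖqₖ₋₁ + qₖ₋₂ (with p₋₁=1, p₋₂=0, q₋₁=0, q₋₂=1):
  k=0: a=4, p=4, q=1
  k=1: a=1, p=5, q=1
  k=2: a=1, p=9, q=2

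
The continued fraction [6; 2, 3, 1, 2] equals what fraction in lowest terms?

Using pₖ = aₖpₖ₋₁ + pₖ₋₂ and qₖ = aₖqₖ₋₁ + qₖ₋₂:
  k=0: a=6, p=6, q=1
  k=1: a=2, p=13, q=2
  k=2: a=3, p=45, q=7
  k=3: a=1, p=58, q=9
  k=4: a=2, p=161, q=25

161/25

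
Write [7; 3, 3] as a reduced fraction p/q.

Fold from the inside: start with 3/1.
  3 + 1/3 = 10/3
  7 + 3/10 = 73/10

73/10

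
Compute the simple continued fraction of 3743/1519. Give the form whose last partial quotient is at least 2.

3743 = 2·1519 + 705
1519 = 2·705 + 109
705 = 6·109 + 51
109 = 2·51 + 7
51 = 7·7 + 2
7 = 3·2 + 1
2 = 2·1 + 0  (stop)
So 3743/1519 = [2; 2, 6, 2, 7, 3, 2].

[2; 2, 6, 2, 7, 3, 2]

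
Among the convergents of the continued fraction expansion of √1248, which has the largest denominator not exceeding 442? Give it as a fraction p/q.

√1248 = [35; 3, 17, 3, 70, …] (period length 4).
Convergents:
  p_0/q_0 = 35/1
  p_1/q_1 = 106/3
  p_2/q_2 = 1837/52
  p_3/q_3 = 5617/159
  p_4/q_4 = 395027/11182
q_3 = 159 ≤ 442 < 11182 = q_4, so the answer is 5617/159.

5617/159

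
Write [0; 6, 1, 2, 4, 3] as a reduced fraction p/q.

42/281

Using pₖ = aₖpₖ₋₁ + pₖ₋₂ and qₖ = aₖqₖ₋₁ + qₖ₋₂:
  k=0: a=0, p=0, q=1
  k=1: a=6, p=1, q=6
  k=2: a=1, p=1, q=7
  k=3: a=2, p=3, q=20
  k=4: a=4, p=13, q=87
  k=5: a=3, p=42, q=281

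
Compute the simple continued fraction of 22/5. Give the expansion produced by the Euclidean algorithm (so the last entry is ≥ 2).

22 = 4·5 + 2
5 = 2·2 + 1
2 = 2·1 + 0  (stop)
So 22/5 = [4; 2, 2].

[4; 2, 2]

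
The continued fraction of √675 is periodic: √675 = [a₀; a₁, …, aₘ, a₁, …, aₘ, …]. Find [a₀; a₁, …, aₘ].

[25; 1, 50]

a₀ = ⌊√675⌋ = 25.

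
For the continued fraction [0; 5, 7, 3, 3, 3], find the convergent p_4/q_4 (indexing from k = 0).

Using pₖ = aₖpₖ₋₁ + pₖ₋₂, qₖ = aₖqₖ₋₁ + qₖ₋₂ (with p₋₁=1, p₋₂=0, q₋₁=0, q₋₂=1):
  k=0: a=0, p=0, q=1
  k=1: a=5, p=1, q=5
  k=2: a=7, p=7, q=36
  k=3: a=3, p=22, q=113
  k=4: a=3, p=73, q=375

73/375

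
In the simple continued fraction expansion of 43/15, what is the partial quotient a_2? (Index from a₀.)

43 = 2·15 + 13   →  a_0 = 2
15 = 1·13 + 2   →  a_1 = 1
13 = 6·2 + 1   →  a_2 = 6

6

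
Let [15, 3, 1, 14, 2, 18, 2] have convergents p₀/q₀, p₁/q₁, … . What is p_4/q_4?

Using pₖ = aₖpₖ₋₁ + pₖ₋₂, qₖ = aₖqₖ₋₁ + qₖ₋₂ (with p₋₁=1, p₋₂=0, q₋₁=0, q₋₂=1):
  k=0: a=15, p=15, q=1
  k=1: a=3, p=46, q=3
  k=2: a=1, p=61, q=4
  k=3: a=14, p=900, q=59
  k=4: a=2, p=1861, q=122

1861/122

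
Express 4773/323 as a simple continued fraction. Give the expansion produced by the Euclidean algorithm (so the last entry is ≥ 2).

4773 = 14·323 + 251
323 = 1·251 + 72
251 = 3·72 + 35
72 = 2·35 + 2
35 = 17·2 + 1
2 = 2·1 + 0  (stop)
So 4773/323 = [14; 1, 3, 2, 17, 2].

[14; 1, 3, 2, 17, 2]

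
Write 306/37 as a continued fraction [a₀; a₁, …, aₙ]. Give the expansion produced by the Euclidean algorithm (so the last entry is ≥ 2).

[8; 3, 1, 2, 3]

306 = 8*37 + 10
37 = 3*10 + 7
10 = 1*7 + 3
7 = 2*3 + 1
3 = 3*1 + 0  (stop)
So 306/37 = [8; 3, 1, 2, 3].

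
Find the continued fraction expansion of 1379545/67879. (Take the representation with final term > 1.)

1379545 = 20·67879 + 21965
67879 = 3·21965 + 1984
21965 = 11·1984 + 141
1984 = 14·141 + 10
141 = 14·10 + 1
10 = 10·1 + 0  (stop)
So 1379545/67879 = [20; 3, 11, 14, 14, 10].

[20; 3, 11, 14, 14, 10]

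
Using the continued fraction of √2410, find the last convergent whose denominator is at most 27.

√2410 = [49; 10, 1, 8, 1, 10, 98, …] (period length 6).
Convergents:
  p_0/q_0 = 49/1
  p_1/q_1 = 491/10
  p_2/q_2 = 540/11
  p_3/q_3 = 4811/98
q_2 = 11 ≤ 27 < 98 = q_3, so the answer is 540/11.

540/11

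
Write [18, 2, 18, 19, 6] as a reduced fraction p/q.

78882/4267

Fold from the inside: start with 6/1.
  19 + 1/6 = 115/6
  18 + 6/115 = 2076/115
  2 + 115/2076 = 4267/2076
  18 + 2076/4267 = 78882/4267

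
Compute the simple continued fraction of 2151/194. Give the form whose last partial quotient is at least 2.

2151 = 11·194 + 17
194 = 11·17 + 7
17 = 2·7 + 3
7 = 2·3 + 1
3 = 3·1 + 0  (stop)
So 2151/194 = [11; 11, 2, 2, 3].

[11; 11, 2, 2, 3]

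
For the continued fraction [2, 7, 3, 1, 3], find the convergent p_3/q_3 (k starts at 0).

Using pₖ = aₖpₖ₋₁ + pₖ₋₂, qₖ = aₖqₖ₋₁ + qₖ₋₂ (with p₋₁=1, p₋₂=0, q₋₁=0, q₋₂=1):
  k=0: a=2, p=2, q=1
  k=1: a=7, p=15, q=7
  k=2: a=3, p=47, q=22
  k=3: a=1, p=62, q=29

62/29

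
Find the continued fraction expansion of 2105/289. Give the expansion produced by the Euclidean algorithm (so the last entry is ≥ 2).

[7; 3, 1, 1, 9, 1, 3]

2105 = 7·289 + 82
289 = 3·82 + 43
82 = 1·43 + 39
43 = 1·39 + 4
39 = 9·4 + 3
4 = 1·3 + 1
3 = 3·1 + 0  (stop)
So 2105/289 = [7; 3, 1, 1, 9, 1, 3].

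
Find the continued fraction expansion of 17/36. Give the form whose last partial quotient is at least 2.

17 = 0*36 + 17
36 = 2*17 + 2
17 = 8*2 + 1
2 = 2*1 + 0  (stop)
So 17/36 = [0; 2, 8, 2].

[0; 2, 8, 2]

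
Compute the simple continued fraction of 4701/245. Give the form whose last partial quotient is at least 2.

4701 = 19·245 + 46
245 = 5·46 + 15
46 = 3·15 + 1
15 = 15·1 + 0  (stop)
So 4701/245 = [19; 5, 3, 15].

[19; 5, 3, 15]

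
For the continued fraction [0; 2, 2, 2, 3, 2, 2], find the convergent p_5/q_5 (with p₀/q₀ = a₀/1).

Using pₖ = aₖpₖ₋₁ + pₖ₋₂, qₖ = aₖqₖ₋₁ + qₖ₋₂ (with p₋₁=1, p₋₂=0, q₋₁=0, q₋₂=1):
  k=0: a=0, p=0, q=1
  k=1: a=2, p=1, q=2
  k=2: a=2, p=2, q=5
  k=3: a=2, p=5, q=12
  k=4: a=3, p=17, q=41
  k=5: a=2, p=39, q=94

39/94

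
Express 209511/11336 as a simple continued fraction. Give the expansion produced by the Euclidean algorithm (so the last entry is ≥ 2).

209511 = 18×11336 + 5463
11336 = 2×5463 + 410
5463 = 13×410 + 133
410 = 3×133 + 11
133 = 12×11 + 1
11 = 11×1 + 0  (stop)
So 209511/11336 = [18; 2, 13, 3, 12, 11].

[18; 2, 13, 3, 12, 11]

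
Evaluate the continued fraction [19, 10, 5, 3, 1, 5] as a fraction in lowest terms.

23548/1233

Fold from the inside: start with 5/1.
  1 + 1/5 = 6/5
  3 + 5/6 = 23/6
  5 + 6/23 = 121/23
  10 + 23/121 = 1233/121
  19 + 121/1233 = 23548/1233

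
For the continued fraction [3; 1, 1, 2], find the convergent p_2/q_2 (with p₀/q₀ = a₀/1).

Using pₖ = aₖpₖ₋₁ + pₖ₋₂, qₖ = aₖqₖ₋₁ + qₖ₋₂ (with p₋₁=1, p₋₂=0, q₋₁=0, q₋₂=1):
  k=0: a=3, p=3, q=1
  k=1: a=1, p=4, q=1
  k=2: a=1, p=7, q=2

7/2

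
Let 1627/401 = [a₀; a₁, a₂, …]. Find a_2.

2

1627 = 4·401 + 23   →  a_0 = 4
401 = 17·23 + 10   →  a_1 = 17
23 = 2·10 + 3   →  a_2 = 2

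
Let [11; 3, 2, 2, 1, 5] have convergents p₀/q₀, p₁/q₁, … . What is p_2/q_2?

79/7

Using pₖ = aₖpₖ₋₁ + pₖ₋₂, qₖ = aₖqₖ₋₁ + qₖ₋₂ (with p₋₁=1, p₋₂=0, q₋₁=0, q₋₂=1):
  k=0: a=11, p=11, q=1
  k=1: a=3, p=34, q=3
  k=2: a=2, p=79, q=7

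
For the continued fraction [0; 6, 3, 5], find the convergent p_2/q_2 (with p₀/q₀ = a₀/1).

3/19

Using pₖ = aₖpₖ₋₁ + pₖ₋₂, qₖ = aₖqₖ₋₁ + qₖ₋₂ (with p₋₁=1, p₋₂=0, q₋₁=0, q₋₂=1):
  k=0: a=0, p=0, q=1
  k=1: a=6, p=1, q=6
  k=2: a=3, p=3, q=19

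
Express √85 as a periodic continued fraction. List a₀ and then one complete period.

a₀ = ⌊√85⌋ = 9.
With m₀=0, d₀=1 and mₖ₊₁ = dₖaₖ − mₖ, dₖ₊₁ = (n − mₖ₊₁²)/dₖ, aₖ₊₁ = ⌊(a₀+mₖ₊₁)/dₖ₊₁⌋:
  k=1: m=9, d=4, a=4
  k=2: m=7, d=9, a=1
  k=3: m=2, d=9, a=1
  k=4: m=7, d=4, a=4
  k=5: m=9, d=1, a=18
d=1 and a=2a₀=18 at k=5, so the next step gives (m, d) = (9, 4) again — its k=1 value — and the period has length 5.

[9; 4, 1, 1, 4, 18]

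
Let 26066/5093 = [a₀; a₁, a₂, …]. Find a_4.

26066 = 5·5093 + 601   →  a_0 = 5
5093 = 8·601 + 285   →  a_1 = 8
601 = 2·285 + 31   →  a_2 = 2
285 = 9·31 + 6   →  a_3 = 9
31 = 5·6 + 1   →  a_4 = 5

5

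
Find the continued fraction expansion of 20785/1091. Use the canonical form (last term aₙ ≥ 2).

20785 = 19*1091 + 56
1091 = 19*56 + 27
56 = 2*27 + 2
27 = 13*2 + 1
2 = 2*1 + 0  (stop)
So 20785/1091 = [19; 19, 2, 13, 2].

[19; 19, 2, 13, 2]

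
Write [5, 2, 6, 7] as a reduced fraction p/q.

508/93

Fold from the inside: start with 7/1.
  6 + 1/7 = 43/7
  2 + 7/43 = 93/43
  5 + 43/93 = 508/93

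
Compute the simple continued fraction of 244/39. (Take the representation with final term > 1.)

[6; 3, 1, 9]

244 = 6*39 + 10
39 = 3*10 + 9
10 = 1*9 + 1
9 = 9*1 + 0  (stop)
So 244/39 = [6; 3, 1, 9].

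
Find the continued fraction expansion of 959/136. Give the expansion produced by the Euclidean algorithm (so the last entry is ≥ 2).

[7; 19, 2, 3]

959 = 7*136 + 7
136 = 19*7 + 3
7 = 2*3 + 1
3 = 3*1 + 0  (stop)
So 959/136 = [7; 19, 2, 3].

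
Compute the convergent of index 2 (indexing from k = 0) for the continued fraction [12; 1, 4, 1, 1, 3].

Using pₖ = aₖpₖ₋₁ + pₖ₋₂, qₖ = aₖqₖ₋₁ + qₖ₋₂ (with p₋₁=1, p₋₂=0, q₋₁=0, q₋₂=1):
  k=0: a=12, p=12, q=1
  k=1: a=1, p=13, q=1
  k=2: a=4, p=64, q=5

64/5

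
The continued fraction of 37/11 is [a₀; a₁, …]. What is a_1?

2

37 = 3·11 + 4   →  a_0 = 3
11 = 2·4 + 3   →  a_1 = 2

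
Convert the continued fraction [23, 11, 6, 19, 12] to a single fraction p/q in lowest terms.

357311/15475

Using pₖ = aₖpₖ₋₁ + pₖ₋₂ and qₖ = aₖqₖ₋₁ + qₖ₋₂:
  k=0: a=23, p=23, q=1
  k=1: a=11, p=254, q=11
  k=2: a=6, p=1547, q=67
  k=3: a=19, p=29647, q=1284
  k=4: a=12, p=357311, q=15475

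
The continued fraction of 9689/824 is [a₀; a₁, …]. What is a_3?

9689 = 11·824 + 625   →  a_0 = 11
824 = 1·625 + 199   →  a_1 = 1
625 = 3·199 + 28   →  a_2 = 3
199 = 7·28 + 3   →  a_3 = 7

7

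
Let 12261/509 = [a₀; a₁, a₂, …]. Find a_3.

12261 = 24·509 + 45   →  a_0 = 24
509 = 11·45 + 14   →  a_1 = 11
45 = 3·14 + 3   →  a_2 = 3
14 = 4·3 + 2   →  a_3 = 4

4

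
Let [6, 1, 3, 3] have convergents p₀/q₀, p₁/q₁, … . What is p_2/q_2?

Using pₖ = aₖpₖ₋₁ + pₖ₋₂, qₖ = aₖqₖ₋₁ + qₖ₋₂ (with p₋₁=1, p₋₂=0, q₋₁=0, q₋₂=1):
  k=0: a=6, p=6, q=1
  k=1: a=1, p=7, q=1
  k=2: a=3, p=27, q=4

27/4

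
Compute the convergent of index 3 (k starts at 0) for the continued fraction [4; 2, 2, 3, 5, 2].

75/17

Using pₖ = aₖpₖ₋₁ + pₖ₋₂, qₖ = aₖqₖ₋₁ + qₖ₋₂ (with p₋₁=1, p₋₂=0, q₋₁=0, q₋₂=1):
  k=0: a=4, p=4, q=1
  k=1: a=2, p=9, q=2
  k=2: a=2, p=22, q=5
  k=3: a=3, p=75, q=17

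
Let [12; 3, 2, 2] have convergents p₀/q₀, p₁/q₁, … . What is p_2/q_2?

Using pₖ = aₖpₖ₋₁ + pₖ₋₂, qₖ = aₖqₖ₋₁ + qₖ₋₂ (with p₋₁=1, p₋₂=0, q₋₁=0, q₋₂=1):
  k=0: a=12, p=12, q=1
  k=1: a=3, p=37, q=3
  k=2: a=2, p=86, q=7

86/7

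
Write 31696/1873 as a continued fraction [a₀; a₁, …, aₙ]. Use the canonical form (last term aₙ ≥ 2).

[16; 1, 11, 1, 11, 12]

31696 = 16*1873 + 1728
1873 = 1*1728 + 145
1728 = 11*145 + 133
145 = 1*133 + 12
133 = 11*12 + 1
12 = 12*1 + 0  (stop)
So 31696/1873 = [16; 1, 11, 1, 11, 12].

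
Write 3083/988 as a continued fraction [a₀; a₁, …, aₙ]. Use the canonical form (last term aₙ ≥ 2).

[3; 8, 3, 3, 3, 1, 2]

3083 = 3×988 + 119
988 = 8×119 + 36
119 = 3×36 + 11
36 = 3×11 + 3
11 = 3×3 + 2
3 = 1×2 + 1
2 = 2×1 + 0  (stop)
So 3083/988 = [3; 8, 3, 3, 3, 1, 2].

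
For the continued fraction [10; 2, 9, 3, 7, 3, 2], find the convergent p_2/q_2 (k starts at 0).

199/19

Using pₖ = aₖpₖ₋₁ + pₖ₋₂, qₖ = aₖqₖ₋₁ + qₖ₋₂ (with p₋₁=1, p₋₂=0, q₋₁=0, q₋₂=1):
  k=0: a=10, p=10, q=1
  k=1: a=2, p=21, q=2
  k=2: a=9, p=199, q=19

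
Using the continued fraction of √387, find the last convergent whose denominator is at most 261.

√387 = [19; 1, 2, 19, 2, 1, 38, …] (period length 6).
Convergents:
  p_0/q_0 = 19/1
  p_1/q_1 = 20/1
  p_2/q_2 = 59/3
  p_3/q_3 = 1141/58
  p_4/q_4 = 2341/119
  p_5/q_5 = 3482/177
  p_6/q_6 = 134657/6845
q_5 = 177 ≤ 261 < 6845 = q_6, so the answer is 3482/177.

3482/177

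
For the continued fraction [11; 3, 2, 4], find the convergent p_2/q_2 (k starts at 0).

Using pₖ = aₖpₖ₋₁ + pₖ₋₂, qₖ = aₖqₖ₋₁ + qₖ₋₂ (with p₋₁=1, p₋₂=0, q₋₁=0, q₋₂=1):
  k=0: a=11, p=11, q=1
  k=1: a=3, p=34, q=3
  k=2: a=2, p=79, q=7

79/7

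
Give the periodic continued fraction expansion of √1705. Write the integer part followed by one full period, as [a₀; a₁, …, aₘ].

a₀ = ⌊√1705⌋ = 41.
With m₀=0, d₀=1 and mₖ₊₁ = dₖaₖ − mₖ, dₖ₊₁ = (n − mₖ₊₁²)/dₖ, aₖ₊₁ = ⌊(a₀+mₖ₊₁)/dₖ₊₁⌋:
  k=1: m=41, d=24, a=3
  k=2: m=31, d=31, a=2
  k=3: m=31, d=24, a=3
  k=4: m=41, d=1, a=82
d=1 and a=2a₀=82 at k=4, so the next step gives (m, d) = (41, 24) again — its k=1 value — and the period has length 4.

[41; 3, 2, 3, 82]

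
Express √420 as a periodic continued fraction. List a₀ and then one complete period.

a₀ = ⌊√420⌋ = 20.
With m₀=0, d₀=1 and mₖ₊₁ = dₖaₖ − mₖ, dₖ₊₁ = (n − mₖ₊₁²)/dₖ, aₖ₊₁ = ⌊(a₀+mₖ₊₁)/dₖ₊₁⌋:
  k=1: m=20, d=20, a=2
  k=2: m=20, d=1, a=40
d=1 and a=2a₀=40 at k=2, so the next step gives (m, d) = (20, 20) again — its k=1 value — and the period has length 2.

[20; 2, 40]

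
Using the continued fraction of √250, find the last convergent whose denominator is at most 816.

4443/281

√250 = [15; 1, 4, 3, 3, 4, 1, 30, …] (period length 7).
Convergents:
  p_0/q_0 = 15/1
  p_1/q_1 = 16/1
  p_2/q_2 = 79/5
  p_3/q_3 = 253/16
  p_4/q_4 = 838/53
  p_5/q_5 = 3605/228
  p_6/q_6 = 4443/281
  p_7/q_7 = 136895/8658
q_6 = 281 ≤ 816 < 8658 = q_7, so the answer is 4443/281.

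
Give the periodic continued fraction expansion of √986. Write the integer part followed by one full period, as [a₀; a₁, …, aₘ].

[31; 2, 2, 62]

a₀ = ⌊√986⌋ = 31.
With m₀=0, d₀=1 and mₖ₊₁ = dₖaₖ − mₖ, dₖ₊₁ = (n − mₖ₊₁²)/dₖ, aₖ₊₁ = ⌊(a₀+mₖ₊₁)/dₖ₊₁⌋:
  k=1: m=31, d=25, a=2
  k=2: m=19, d=25, a=2
  k=3: m=31, d=1, a=62
d=1 and a=2a₀=62 at k=3, so the next step gives (m, d) = (31, 25) again — its k=1 value — and the period has length 3.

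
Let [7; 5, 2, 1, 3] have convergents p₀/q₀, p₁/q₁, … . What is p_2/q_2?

79/11

Using pₖ = aₖpₖ₋₁ + pₖ₋₂, qₖ = aₖqₖ₋₁ + qₖ₋₂ (with p₋₁=1, p₋₂=0, q₋₁=0, q₋₂=1):
  k=0: a=7, p=7, q=1
  k=1: a=5, p=36, q=5
  k=2: a=2, p=79, q=11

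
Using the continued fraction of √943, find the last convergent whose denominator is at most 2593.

45479/1481

√943 = [30; 1, 2, 2, 2, 1, 60, …] (period length 6).
Convergents:
  p_0/q_0 = 30/1
  p_1/q_1 = 31/1
  p_2/q_2 = 92/3
  p_3/q_3 = 215/7
  p_4/q_4 = 522/17
  p_5/q_5 = 737/24
  p_6/q_6 = 44742/1457
  p_7/q_7 = 45479/1481
  p_8/q_8 = 135700/4419
q_7 = 1481 ≤ 2593 < 4419 = q_8, so the answer is 45479/1481.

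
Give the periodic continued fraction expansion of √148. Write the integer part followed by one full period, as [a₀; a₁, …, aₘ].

[12; 6, 24]

a₀ = ⌊√148⌋ = 12.
With m₀=0, d₀=1 and mₖ₊₁ = dₖaₖ − mₖ, dₖ₊₁ = (n − mₖ₊₁²)/dₖ, aₖ₊₁ = ⌊(a₀+mₖ₊₁)/dₖ₊₁⌋:
  k=1: m=12, d=4, a=6
  k=2: m=12, d=1, a=24
d=1 and a=2a₀=24 at k=2, so the next step gives (m, d) = (12, 4) again — its k=1 value — and the period has length 2.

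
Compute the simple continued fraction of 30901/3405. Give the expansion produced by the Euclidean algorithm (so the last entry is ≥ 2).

[9; 13, 3, 3, 12, 2]

30901 = 9·3405 + 256
3405 = 13·256 + 77
256 = 3·77 + 25
77 = 3·25 + 2
25 = 12·2 + 1
2 = 2·1 + 0  (stop)
So 30901/3405 = [9; 13, 3, 3, 12, 2].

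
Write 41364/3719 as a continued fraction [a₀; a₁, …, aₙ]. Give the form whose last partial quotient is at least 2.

41364 = 11×3719 + 455
3719 = 8×455 + 79
455 = 5×79 + 60
79 = 1×60 + 19
60 = 3×19 + 3
19 = 6×3 + 1
3 = 3×1 + 0  (stop)
So 41364/3719 = [11; 8, 5, 1, 3, 6, 3].

[11; 8, 5, 1, 3, 6, 3]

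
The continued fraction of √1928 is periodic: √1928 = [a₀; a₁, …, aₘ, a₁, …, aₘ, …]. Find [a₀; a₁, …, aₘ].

[43; 1, 9, 1, 86]

a₀ = ⌊√1928⌋ = 43.
With m₀=0, d₀=1 and mₖ₊₁ = dₖaₖ − mₖ, dₖ₊₁ = (n − mₖ₊₁²)/dₖ, aₖ₊₁ = ⌊(a₀+mₖ₊₁)/dₖ₊₁⌋:
  k=1: m=43, d=79, a=1
  k=2: m=36, d=8, a=9
  k=3: m=36, d=79, a=1
  k=4: m=43, d=1, a=86
d=1 and a=2a₀=86 at k=4, so the next step gives (m, d) = (43, 79) again — its k=1 value — and the period has length 4.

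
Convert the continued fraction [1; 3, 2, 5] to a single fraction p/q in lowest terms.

Using pₖ = aₖpₖ₋₁ + pₖ₋₂ and qₖ = aₖqₖ₋₁ + qₖ₋₂:
  k=0: a=1, p=1, q=1
  k=1: a=3, p=4, q=3
  k=2: a=2, p=9, q=7
  k=3: a=5, p=49, q=38

49/38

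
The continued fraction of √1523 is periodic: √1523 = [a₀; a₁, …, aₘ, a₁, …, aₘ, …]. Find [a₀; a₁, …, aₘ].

a₀ = ⌊√1523⌋ = 39.
With m₀=0, d₀=1 and mₖ₊₁ = dₖaₖ − mₖ, dₖ₊₁ = (n − mₖ₊₁²)/dₖ, aₖ₊₁ = ⌊(a₀+mₖ₊₁)/dₖ₊₁⌋:
  k=1: m=39, d=2, a=39
  k=2: m=39, d=1, a=78
d=1 and a=2a₀=78 at k=2, so the next step gives (m, d) = (39, 2) again — its k=1 value — and the period has length 2.

[39; 39, 78]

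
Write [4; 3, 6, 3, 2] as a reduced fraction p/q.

600/139

Fold from the inside: start with 2/1.
  3 + 1/2 = 7/2
  6 + 2/7 = 44/7
  3 + 7/44 = 139/44
  4 + 44/139 = 600/139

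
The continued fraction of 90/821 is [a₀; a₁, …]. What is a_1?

90 = 0·821 + 90   →  a_0 = 0
821 = 9·90 + 11   →  a_1 = 9

9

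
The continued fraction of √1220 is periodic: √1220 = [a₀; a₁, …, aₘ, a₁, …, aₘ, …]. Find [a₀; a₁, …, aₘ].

[34; 1, 12, 1, 68]

a₀ = ⌊√1220⌋ = 34.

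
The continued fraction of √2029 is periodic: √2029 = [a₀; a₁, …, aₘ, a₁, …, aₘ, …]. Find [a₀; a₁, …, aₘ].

[45; 22, 1, 1, 22, 90]

a₀ = ⌊√2029⌋ = 45.
With m₀=0, d₀=1 and mₖ₊₁ = dₖaₖ − mₖ, dₖ₊₁ = (n − mₖ₊₁²)/dₖ, aₖ₊₁ = ⌊(a₀+mₖ₊₁)/dₖ₊₁⌋:
  k=1: m=45, d=4, a=22
  k=2: m=43, d=45, a=1
  k=3: m=2, d=45, a=1
  k=4: m=43, d=4, a=22
  k=5: m=45, d=1, a=90
d=1 and a=2a₀=90 at k=5, so the next step gives (m, d) = (45, 4) again — its k=1 value — and the period has length 5.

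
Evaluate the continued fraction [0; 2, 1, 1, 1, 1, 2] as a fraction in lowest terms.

13/34

Fold from the inside: start with 2/1.
  1 + 1/2 = 3/2
  1 + 2/3 = 5/3
  1 + 3/5 = 8/5
  1 + 5/8 = 13/8
  2 + 8/13 = 34/13
  0 + 13/34 = 13/34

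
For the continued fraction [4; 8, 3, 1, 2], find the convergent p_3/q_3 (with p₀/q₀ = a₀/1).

Using pₖ = aₖpₖ₋₁ + pₖ₋₂, qₖ = aₖqₖ₋₁ + qₖ₋₂ (with p₋₁=1, p₋₂=0, q₋₁=0, q₋₂=1):
  k=0: a=4, p=4, q=1
  k=1: a=8, p=33, q=8
  k=2: a=3, p=103, q=25
  k=3: a=1, p=136, q=33

136/33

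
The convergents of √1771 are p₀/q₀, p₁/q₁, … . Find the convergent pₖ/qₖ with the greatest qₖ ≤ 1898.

42462/1009

√1771 = [42; 12, 84, …] (period length 2).
Convergents:
  p_0/q_0 = 42/1
  p_1/q_1 = 505/12
  p_2/q_2 = 42462/1009
  p_3/q_3 = 510049/12120
q_2 = 1009 ≤ 1898 < 12120 = q_3, so the answer is 42462/1009.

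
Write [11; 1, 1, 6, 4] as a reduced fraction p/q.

Fold from the inside: start with 4/1.
  6 + 1/4 = 25/4
  1 + 4/25 = 29/25
  1 + 25/29 = 54/29
  11 + 29/54 = 623/54

623/54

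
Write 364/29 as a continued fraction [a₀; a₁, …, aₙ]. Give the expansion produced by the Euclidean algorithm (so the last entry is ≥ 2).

[12; 1, 1, 4, 3]

364 = 12·29 + 16
29 = 1·16 + 13
16 = 1·13 + 3
13 = 4·3 + 1
3 = 3·1 + 0  (stop)
So 364/29 = [12; 1, 1, 4, 3].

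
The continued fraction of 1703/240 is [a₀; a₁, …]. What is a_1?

1703 = 7·240 + 23   →  a_0 = 7
240 = 10·23 + 10   →  a_1 = 10

10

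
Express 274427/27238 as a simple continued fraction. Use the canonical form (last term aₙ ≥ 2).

[10; 13, 3, 3, 1, 3, 2, 18]

274427 = 10·27238 + 2047
27238 = 13·2047 + 627
2047 = 3·627 + 166
627 = 3·166 + 129
166 = 1·129 + 37
129 = 3·37 + 18
37 = 2·18 + 1
18 = 18·1 + 0  (stop)
So 274427/27238 = [10; 13, 3, 3, 1, 3, 2, 18].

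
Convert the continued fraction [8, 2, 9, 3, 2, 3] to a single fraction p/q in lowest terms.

Using pₖ = aₖpₖ₋₁ + pₖ₋₂ and qₖ = aₖqₖ₋₁ + qₖ₋₂:
  k=0: a=8, p=8, q=1
  k=1: a=2, p=17, q=2
  k=2: a=9, p=161, q=19
  k=3: a=3, p=500, q=59
  k=4: a=2, p=1161, q=137
  k=5: a=3, p=3983, q=470

3983/470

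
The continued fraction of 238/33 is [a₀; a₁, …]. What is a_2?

238 = 7·33 + 7   →  a_0 = 7
33 = 4·7 + 5   →  a_1 = 4
7 = 1·5 + 2   →  a_2 = 1

1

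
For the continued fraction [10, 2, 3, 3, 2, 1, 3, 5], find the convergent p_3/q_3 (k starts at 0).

240/23

Using pₖ = aₖpₖ₋₁ + pₖ₋₂, qₖ = aₖqₖ₋₁ + qₖ₋₂ (with p₋₁=1, p₋₂=0, q₋₁=0, q₋₂=1):
  k=0: a=10, p=10, q=1
  k=1: a=2, p=21, q=2
  k=2: a=3, p=73, q=7
  k=3: a=3, p=240, q=23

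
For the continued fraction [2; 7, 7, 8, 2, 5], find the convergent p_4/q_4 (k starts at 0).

1849/864

Using pₖ = aₖpₖ₋₁ + pₖ₋₂, qₖ = aₖqₖ₋₁ + qₖ₋₂ (with p₋₁=1, p₋₂=0, q₋₁=0, q₋₂=1):
  k=0: a=2, p=2, q=1
  k=1: a=7, p=15, q=7
  k=2: a=7, p=107, q=50
  k=3: a=8, p=871, q=407
  k=4: a=2, p=1849, q=864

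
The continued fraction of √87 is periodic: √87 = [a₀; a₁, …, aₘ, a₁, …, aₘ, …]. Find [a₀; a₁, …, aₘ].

[9; 3, 18]

a₀ = ⌊√87⌋ = 9.
With m₀=0, d₀=1 and mₖ₊₁ = dₖaₖ − mₖ, dₖ₊₁ = (n − mₖ₊₁²)/dₖ, aₖ₊₁ = ⌊(a₀+mₖ₊₁)/dₖ₊₁⌋:
  k=1: m=9, d=6, a=3
  k=2: m=9, d=1, a=18
d=1 and a=2a₀=18 at k=2, so the next step gives (m, d) = (9, 6) again — its k=1 value — and the period has length 2.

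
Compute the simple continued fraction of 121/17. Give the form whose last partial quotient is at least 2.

[7; 8, 2]

121 = 7·17 + 2
17 = 8·2 + 1
2 = 2·1 + 0  (stop)
So 121/17 = [7; 8, 2].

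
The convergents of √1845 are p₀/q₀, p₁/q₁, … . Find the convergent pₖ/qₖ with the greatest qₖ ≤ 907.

√1845 = [42; 1, 20, 2, 20, 1, 84, …] (period length 6).
Convergents:
  p_0/q_0 = 42/1
  p_1/q_1 = 43/1
  p_2/q_2 = 902/21
  p_3/q_3 = 1847/43
  p_4/q_4 = 37842/881
  p_5/q_5 = 39689/924
q_4 = 881 ≤ 907 < 924 = q_5, so the answer is 37842/881.

37842/881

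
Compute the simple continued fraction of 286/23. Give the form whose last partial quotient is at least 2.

286 = 12×23 + 10
23 = 2×10 + 3
10 = 3×3 + 1
3 = 3×1 + 0  (stop)
So 286/23 = [12; 2, 3, 3].

[12; 2, 3, 3]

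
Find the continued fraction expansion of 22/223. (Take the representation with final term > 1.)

22 = 0*223 + 22
223 = 10*22 + 3
22 = 7*3 + 1
3 = 3*1 + 0  (stop)
So 22/223 = [0; 10, 7, 3].

[0; 10, 7, 3]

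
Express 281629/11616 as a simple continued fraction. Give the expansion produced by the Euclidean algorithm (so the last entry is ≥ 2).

281629 = 24*11616 + 2845
11616 = 4*2845 + 236
2845 = 12*236 + 13
236 = 18*13 + 2
13 = 6*2 + 1
2 = 2*1 + 0  (stop)
So 281629/11616 = [24; 4, 12, 18, 6, 2].

[24; 4, 12, 18, 6, 2]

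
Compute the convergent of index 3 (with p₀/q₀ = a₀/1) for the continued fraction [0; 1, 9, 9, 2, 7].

82/91

Using pₖ = aₖpₖ₋₁ + pₖ₋₂, qₖ = aₖqₖ₋₁ + qₖ₋₂ (with p₋₁=1, p₋₂=0, q₋₁=0, q₋₂=1):
  k=0: a=0, p=0, q=1
  k=1: a=1, p=1, q=1
  k=2: a=9, p=9, q=10
  k=3: a=9, p=82, q=91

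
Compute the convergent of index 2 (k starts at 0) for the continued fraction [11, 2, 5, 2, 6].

126/11

Using pₖ = aₖpₖ₋₁ + pₖ₋₂, qₖ = aₖqₖ₋₁ + qₖ₋₂ (with p₋₁=1, p₋₂=0, q₋₁=0, q₋₂=1):
  k=0: a=11, p=11, q=1
  k=1: a=2, p=23, q=2
  k=2: a=5, p=126, q=11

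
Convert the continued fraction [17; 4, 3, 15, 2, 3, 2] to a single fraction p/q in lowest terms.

56432/3275

Fold from the inside: start with 2/1.
  3 + 1/2 = 7/2
  2 + 2/7 = 16/7
  15 + 7/16 = 247/16
  3 + 16/247 = 757/247
  4 + 247/757 = 3275/757
  17 + 757/3275 = 56432/3275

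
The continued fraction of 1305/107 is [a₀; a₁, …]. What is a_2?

1305 = 12·107 + 21   →  a_0 = 12
107 = 5·21 + 2   →  a_1 = 5
21 = 10·2 + 1   →  a_2 = 10

10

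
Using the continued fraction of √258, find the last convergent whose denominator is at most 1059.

√258 = [16; 16, 32, …] (period length 2).
Convergents:
  p_0/q_0 = 16/1
  p_1/q_1 = 257/16
  p_2/q_2 = 8240/513
  p_3/q_3 = 132097/8224
q_2 = 513 ≤ 1059 < 8224 = q_3, so the answer is 8240/513.

8240/513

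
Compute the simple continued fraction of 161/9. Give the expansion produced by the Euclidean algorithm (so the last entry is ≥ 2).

[17; 1, 8]

161 = 17·9 + 8
9 = 1·8 + 1
8 = 8·1 + 0  (stop)
So 161/9 = [17; 1, 8].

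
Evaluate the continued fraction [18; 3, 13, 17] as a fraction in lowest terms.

Fold from the inside: start with 17/1.
  13 + 1/17 = 222/17
  3 + 17/222 = 683/222
  18 + 222/683 = 12516/683

12516/683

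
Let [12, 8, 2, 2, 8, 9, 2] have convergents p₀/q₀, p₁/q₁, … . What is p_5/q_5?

39011/3219

Using pₖ = aₖpₖ₋₁ + pₖ₋₂, qₖ = aₖqₖ₋₁ + qₖ₋₂ (with p₋₁=1, p₋₂=0, q₋₁=0, q₋₂=1):
  k=0: a=12, p=12, q=1
  k=1: a=8, p=97, q=8
  k=2: a=2, p=206, q=17
  k=3: a=2, p=509, q=42
  k=4: a=8, p=4278, q=353
  k=5: a=9, p=39011, q=3219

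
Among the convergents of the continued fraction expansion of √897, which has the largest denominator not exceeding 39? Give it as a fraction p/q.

599/20

√897 = [29; 1, 18, 1, 58, …] (period length 4).
Convergents:
  p_0/q_0 = 29/1
  p_1/q_1 = 30/1
  p_2/q_2 = 569/19
  p_3/q_3 = 599/20
  p_4/q_4 = 35311/1179
q_3 = 20 ≤ 39 < 1179 = q_4, so the answer is 599/20.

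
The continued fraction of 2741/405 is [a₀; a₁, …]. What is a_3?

2741 = 6·405 + 311   →  a_0 = 6
405 = 1·311 + 94   →  a_1 = 1
311 = 3·94 + 29   →  a_2 = 3
94 = 3·29 + 7   →  a_3 = 3

3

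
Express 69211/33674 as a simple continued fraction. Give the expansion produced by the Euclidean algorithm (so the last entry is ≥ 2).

69211 = 2·33674 + 1863
33674 = 18·1863 + 140
1863 = 13·140 + 43
140 = 3·43 + 11
43 = 3·11 + 10
11 = 1·10 + 1
10 = 10·1 + 0  (stop)
So 69211/33674 = [2; 18, 13, 3, 3, 1, 10].

[2; 18, 13, 3, 3, 1, 10]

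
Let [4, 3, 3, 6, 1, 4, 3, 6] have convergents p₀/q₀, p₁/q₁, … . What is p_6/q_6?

Using pₖ = aₖpₖ₋₁ + pₖ₋₂, qₖ = aₖqₖ₋₁ + qₖ₋₂ (with p₋₁=1, p₋₂=0, q₋₁=0, q₋₂=1):
  k=0: a=4, p=4, q=1
  k=1: a=3, p=13, q=3
  k=2: a=3, p=43, q=10
  k=3: a=6, p=271, q=63
  k=4: a=1, p=314, q=73
  k=5: a=4, p=1527, q=355
  k=6: a=3, p=4895, q=1138

4895/1138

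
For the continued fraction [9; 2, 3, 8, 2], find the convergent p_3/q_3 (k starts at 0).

Using pₖ = aₖpₖ₋₁ + pₖ₋₂, qₖ = aₖqₖ₋₁ + qₖ₋₂ (with p₋₁=1, p₋₂=0, q₋₁=0, q₋₂=1):
  k=0: a=9, p=9, q=1
  k=1: a=2, p=19, q=2
  k=2: a=3, p=66, q=7
  k=3: a=8, p=547, q=58

547/58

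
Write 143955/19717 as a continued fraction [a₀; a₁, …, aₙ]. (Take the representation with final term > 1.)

[7; 3, 3, 9, 7, 2, 6, 2]

143955 = 7·19717 + 5936
19717 = 3·5936 + 1909
5936 = 3·1909 + 209
1909 = 9·209 + 28
209 = 7·28 + 13
28 = 2·13 + 2
13 = 6·2 + 1
2 = 2·1 + 0  (stop)
So 143955/19717 = [7; 3, 3, 9, 7, 2, 6, 2].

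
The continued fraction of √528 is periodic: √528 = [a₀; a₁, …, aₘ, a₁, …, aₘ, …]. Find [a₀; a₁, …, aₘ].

a₀ = ⌊√528⌋ = 22.
With m₀=0, d₀=1 and mₖ₊₁ = dₖaₖ − mₖ, dₖ₊₁ = (n − mₖ₊₁²)/dₖ, aₖ₊₁ = ⌊(a₀+mₖ₊₁)/dₖ₊₁⌋:
  k=1: m=22, d=44, a=1
  k=2: m=22, d=1, a=44
d=1 and a=2a₀=44 at k=2, so the next step gives (m, d) = (22, 44) again — its k=1 value — and the period has length 2.

[22; 1, 44]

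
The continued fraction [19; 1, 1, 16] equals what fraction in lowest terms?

644/33

Using pₖ = aₖpₖ₋₁ + pₖ₋₂ and qₖ = aₖqₖ₋₁ + qₖ₋₂:
  k=0: a=19, p=19, q=1
  k=1: a=1, p=20, q=1
  k=2: a=1, p=39, q=2
  k=3: a=16, p=644, q=33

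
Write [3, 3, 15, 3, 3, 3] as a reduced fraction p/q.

Fold from the inside: start with 3/1.
  3 + 1/3 = 10/3
  3 + 3/10 = 33/10
  15 + 10/33 = 505/33
  3 + 33/505 = 1548/505
  3 + 505/1548 = 5149/1548

5149/1548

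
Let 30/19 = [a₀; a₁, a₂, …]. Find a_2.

1

30 = 1·19 + 11   →  a_0 = 1
19 = 1·11 + 8   →  a_1 = 1
11 = 1·8 + 3   →  a_2 = 1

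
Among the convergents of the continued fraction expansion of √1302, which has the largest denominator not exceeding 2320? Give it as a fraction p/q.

31212/865

√1302 = [36; 12, 72, …] (period length 2).
Convergents:
  p_0/q_0 = 36/1
  p_1/q_1 = 433/12
  p_2/q_2 = 31212/865
  p_3/q_3 = 374977/10392
q_2 = 865 ≤ 2320 < 10392 = q_3, so the answer is 31212/865.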